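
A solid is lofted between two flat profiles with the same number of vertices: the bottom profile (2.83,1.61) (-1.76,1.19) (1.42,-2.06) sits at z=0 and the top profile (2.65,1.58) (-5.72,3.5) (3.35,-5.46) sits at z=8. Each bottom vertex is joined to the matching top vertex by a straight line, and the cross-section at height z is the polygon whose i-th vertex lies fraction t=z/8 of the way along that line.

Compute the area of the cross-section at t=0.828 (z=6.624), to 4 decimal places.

Cross-section at t=0.828: each vertex is (1-t)·p0[i] + t·p1[i].
  v1: (1-0.828)·(2.83,1.61) + 0.828·(2.65,1.58) = (2.6810,1.5852)
  v2: (1-0.828)·(-1.76,1.19) + 0.828·(-5.72,3.5) = (-5.0389,3.1027)
  v3: (1-0.828)·(1.42,-2.06) + 0.828·(3.35,-5.46) = (3.0180,-4.8752)
Shoelace sum Σ(x_i·y_{i+1} − x_{i+1}·y_i):
  i=1: 2.6810·3.1027 − -5.0389·1.5852 = +16.3056 (running +16.3056)
  i=2: -5.0389·-4.8752 − 3.0180·3.1027 = +15.2015 (running +31.5071)
  i=3: 3.0180·1.5852 − 2.6810·-4.8752 = +17.8543 (running +49.3614)
Area = |Σ|/2 = |49.3614|/2 = 24.6807

Area at t=0.828: 24.6807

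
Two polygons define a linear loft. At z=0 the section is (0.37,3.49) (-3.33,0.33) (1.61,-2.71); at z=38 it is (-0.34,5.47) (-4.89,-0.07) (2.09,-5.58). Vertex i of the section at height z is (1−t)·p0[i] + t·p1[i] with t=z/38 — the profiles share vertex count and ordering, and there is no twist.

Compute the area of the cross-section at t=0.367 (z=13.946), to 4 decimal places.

Area at t=0.367: 19.3891

Cross-section at t=0.367: each vertex is (1-t)·p0[i] + t·p1[i].
  v1: (1-0.367)·(0.37,3.49) + 0.367·(-0.34,5.47) = (0.1094,4.2167)
  v2: (1-0.367)·(-3.33,0.33) + 0.367·(-4.89,-0.07) = (-3.9025,0.1832)
  v3: (1-0.367)·(1.61,-2.71) + 0.367·(2.09,-5.58) = (1.7862,-3.7633)
Shoelace sum Σ(x_i·y_{i+1} − x_{i+1}·y_i):
  i=1: 0.1094·0.1832 − -3.9025·4.2167 = +16.4756 (running +16.4756)
  i=2: -3.9025·-3.7633 − 1.7862·0.1832 = +14.3591 (running +30.8347)
  i=3: 1.7862·4.2167 − 0.1094·-3.7633 = +7.9434 (running +38.7782)
Area = |Σ|/2 = |38.7782|/2 = 19.3891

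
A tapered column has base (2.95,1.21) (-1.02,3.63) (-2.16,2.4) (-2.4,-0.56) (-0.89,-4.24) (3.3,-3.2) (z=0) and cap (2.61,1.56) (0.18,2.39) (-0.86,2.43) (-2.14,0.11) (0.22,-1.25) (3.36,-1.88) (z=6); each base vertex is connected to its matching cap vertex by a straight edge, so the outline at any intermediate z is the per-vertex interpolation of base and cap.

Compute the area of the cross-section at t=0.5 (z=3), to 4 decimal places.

Area at t=0.5: 23.0614

Cross-section at t=0.5: each vertex is (1-t)·p0[i] + t·p1[i].
  v1: (1-0.5)·(2.95,1.21) + 0.5·(2.61,1.56) = (2.7800,1.3850)
  v2: (1-0.5)·(-1.02,3.63) + 0.5·(0.18,2.39) = (-0.4200,3.0100)
  v3: (1-0.5)·(-2.16,2.4) + 0.5·(-0.86,2.43) = (-1.5100,2.4150)
  v4: (1-0.5)·(-2.4,-0.56) + 0.5·(-2.14,0.11) = (-2.2700,-0.2250)
  v5: (1-0.5)·(-0.89,-4.24) + 0.5·(0.22,-1.25) = (-0.3350,-2.7450)
  v6: (1-0.5)·(3.3,-3.2) + 0.5·(3.36,-1.88) = (3.3300,-2.5400)
Shoelace sum Σ(x_i·y_{i+1} − x_{i+1}·y_i):
  i=1: 2.7800·3.0100 − -0.4200·1.3850 = +8.9495 (running +8.9495)
  i=2: -0.4200·2.4150 − -1.5100·3.0100 = +3.5308 (running +12.4803)
  i=3: -1.5100·-0.2250 − -2.2700·2.4150 = +5.8218 (running +18.3021)
  i=4: -2.2700·-2.7450 − -0.3350·-0.2250 = +6.1558 (running +24.4579)
  i=5: -0.3350·-2.5400 − 3.3300·-2.7450 = +9.9917 (running +34.4496)
  i=6: 3.3300·1.3850 − 2.7800·-2.5400 = +11.6732 (running +46.1229)
Area = |Σ|/2 = |46.1229|/2 = 23.0614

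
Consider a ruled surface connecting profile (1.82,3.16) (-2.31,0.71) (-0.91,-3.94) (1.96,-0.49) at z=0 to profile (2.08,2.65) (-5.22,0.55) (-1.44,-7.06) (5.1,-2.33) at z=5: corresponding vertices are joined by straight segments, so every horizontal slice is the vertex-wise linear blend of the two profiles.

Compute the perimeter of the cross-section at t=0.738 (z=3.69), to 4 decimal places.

Perimeter at t=0.738: 26.6163

Cross-section at t=0.738: each vertex is (1-t)·p0[i] + t·p1[i].
  v1: (1-0.738)·(1.82,3.16) + 0.738·(2.08,2.65) = (2.0119,2.7836)
  v2: (1-0.738)·(-2.31,0.71) + 0.738·(-5.22,0.55) = (-4.4576,0.5919)
  v3: (1-0.738)·(-0.91,-3.94) + 0.738·(-1.44,-7.06) = (-1.3011,-6.2426)
  v4: (1-0.738)·(1.96,-0.49) + 0.738·(5.1,-2.33) = (4.2773,-1.8479)
Perimeter = Σ |v_{i+1} − v_i|:
  edge 1→2: √(-6.4695² + -2.1917²) = 6.8306 (running 6.8306)
  edge 2→3: √(3.1564² + -6.8345²) = 7.5282 (running 14.3588)
  edge 3→4: √(5.5785² + 4.3946²) = 7.1016 (running 21.4603)
  edge 4→1: √(-2.2654² + 4.6315²) = 5.1559 (running 26.6163)
Perimeter = 26.6163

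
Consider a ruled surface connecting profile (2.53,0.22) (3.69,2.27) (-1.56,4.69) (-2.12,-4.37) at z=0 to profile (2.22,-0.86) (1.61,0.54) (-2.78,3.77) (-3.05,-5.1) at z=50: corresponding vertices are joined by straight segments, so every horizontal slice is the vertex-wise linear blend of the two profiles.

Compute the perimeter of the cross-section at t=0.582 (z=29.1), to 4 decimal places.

Perimeter at t=0.582: 22.8545

Cross-section at t=0.582: each vertex is (1-t)·p0[i] + t·p1[i].
  v1: (1-0.582)·(2.53,0.22) + 0.582·(2.22,-0.86) = (2.3496,-0.4086)
  v2: (1-0.582)·(3.69,2.27) + 0.582·(1.61,0.54) = (2.4794,1.2631)
  v3: (1-0.582)·(-1.56,4.69) + 0.582·(-2.78,3.77) = (-2.2700,4.1546)
  v4: (1-0.582)·(-2.12,-4.37) + 0.582·(-3.05,-5.1) = (-2.6613,-4.7949)
Perimeter = Σ |v_{i+1} − v_i|:
  edge 1→2: √(0.1299² + 1.6717²) = 1.6767 (running 1.6767)
  edge 2→3: √(-4.7495² + 2.8914²) = 5.5604 (running 7.2371)
  edge 3→4: √(-0.3912² + -8.9494²) = 8.9580 (running 16.1951)
  edge 4→1: √(5.0108² + 4.3863²) = 6.6594 (running 22.8545)
Perimeter = 22.8545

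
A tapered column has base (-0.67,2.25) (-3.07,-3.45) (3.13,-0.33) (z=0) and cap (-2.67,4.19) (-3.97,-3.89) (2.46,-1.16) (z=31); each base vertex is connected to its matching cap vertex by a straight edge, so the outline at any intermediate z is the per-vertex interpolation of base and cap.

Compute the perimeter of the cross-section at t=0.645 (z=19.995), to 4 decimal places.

Perimeter at t=0.645: 20.7809

Cross-section at t=0.645: each vertex is (1-t)·p0[i] + t·p1[i].
  v1: (1-0.645)·(-0.67,2.25) + 0.645·(-2.67,4.19) = (-1.9600,3.5013)
  v2: (1-0.645)·(-3.07,-3.45) + 0.645·(-3.97,-3.89) = (-3.6505,-3.7338)
  v3: (1-0.645)·(3.13,-0.33) + 0.645·(2.46,-1.16) = (2.6978,-0.8653)
Perimeter = Σ |v_{i+1} − v_i|:
  edge 1→2: √(-1.6905² + -7.2351²) = 7.4300 (running 7.4300)
  edge 2→3: √(6.3483² + 2.8685²) = 6.9663 (running 14.3963)
  edge 3→1: √(-4.6578² + 4.3667²) = 6.3846 (running 20.7809)
Perimeter = 20.7809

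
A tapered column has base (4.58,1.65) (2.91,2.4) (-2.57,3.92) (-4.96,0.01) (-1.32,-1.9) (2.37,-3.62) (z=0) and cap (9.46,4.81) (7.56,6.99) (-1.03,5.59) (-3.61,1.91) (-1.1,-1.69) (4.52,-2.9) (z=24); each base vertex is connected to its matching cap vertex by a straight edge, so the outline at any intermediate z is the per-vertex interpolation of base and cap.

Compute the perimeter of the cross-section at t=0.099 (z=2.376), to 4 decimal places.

Perimeter at t=0.099: 26.7667

Cross-section at t=0.099: each vertex is (1-t)·p0[i] + t·p1[i].
  v1: (1-0.099)·(4.58,1.65) + 0.099·(9.46,4.81) = (5.0631,1.9628)
  v2: (1-0.099)·(2.91,2.4) + 0.099·(7.56,6.99) = (3.3704,2.8544)
  v3: (1-0.099)·(-2.57,3.92) + 0.099·(-1.03,5.59) = (-2.4175,4.0853)
  v4: (1-0.099)·(-4.96,0.01) + 0.099·(-3.61,1.91) = (-4.8263,0.1981)
  v5: (1-0.099)·(-1.32,-1.9) + 0.099·(-1.1,-1.69) = (-1.2982,-1.8792)
  v6: (1-0.099)·(2.37,-3.62) + 0.099·(4.52,-2.9) = (2.5829,-3.5487)
Perimeter = Σ |v_{i+1} − v_i|:
  edge 1→2: √(-1.6928² + 0.8916²) = 1.9132 (running 1.9132)
  edge 2→3: √(-5.7879² + 1.2309²) = 5.9173 (running 7.8305)
  edge 3→4: √(-2.4088² + -3.8872²) = 4.5731 (running 12.4036)
  edge 4→5: √(3.5281² + -2.0773²) = 4.0943 (running 16.4979)
  edge 5→6: √(3.8811² + -1.6695²) = 4.2249 (running 20.7228)
  edge 6→1: √(2.4803² + 5.5116²) = 6.0439 (running 26.7667)
Perimeter = 26.7667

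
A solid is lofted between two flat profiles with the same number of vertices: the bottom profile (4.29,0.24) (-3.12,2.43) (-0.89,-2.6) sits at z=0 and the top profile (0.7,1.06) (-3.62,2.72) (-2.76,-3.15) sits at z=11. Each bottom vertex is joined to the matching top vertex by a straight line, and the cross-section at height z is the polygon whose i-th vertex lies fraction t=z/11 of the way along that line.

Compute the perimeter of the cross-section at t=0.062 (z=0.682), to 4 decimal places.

Perimeter at t=0.062: 18.9062

Cross-section at t=0.062: each vertex is (1-t)·p0[i] + t·p1[i].
  v1: (1-0.062)·(4.29,0.24) + 0.062·(0.7,1.06) = (4.0674,0.2908)
  v2: (1-0.062)·(-3.12,2.43) + 0.062·(-3.62,2.72) = (-3.1510,2.4480)
  v3: (1-0.062)·(-0.89,-2.6) + 0.062·(-2.76,-3.15) = (-1.0059,-2.6341)
Perimeter = Σ |v_{i+1} − v_i|:
  edge 1→2: √(-7.2184² + 2.1571²) = 7.5338 (running 7.5338)
  edge 2→3: √(2.1451² + -5.0821²) = 5.5162 (running 13.0501)
  edge 3→1: √(5.0734² + 2.9249²) = 5.8561 (running 18.9062)
Perimeter = 18.9062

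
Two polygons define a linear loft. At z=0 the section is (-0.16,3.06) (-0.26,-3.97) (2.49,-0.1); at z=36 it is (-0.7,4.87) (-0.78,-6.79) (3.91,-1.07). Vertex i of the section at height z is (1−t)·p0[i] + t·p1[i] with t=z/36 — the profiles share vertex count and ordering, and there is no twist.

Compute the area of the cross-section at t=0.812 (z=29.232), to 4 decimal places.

Cross-section at t=0.812: each vertex is (1-t)·p0[i] + t·p1[i].
  v1: (1-0.812)·(-0.16,3.06) + 0.812·(-0.7,4.87) = (-0.5985,4.5297)
  v2: (1-0.812)·(-0.26,-3.97) + 0.812·(-0.78,-6.79) = (-0.6822,-6.2598)
  v3: (1-0.812)·(2.49,-0.1) + 0.812·(3.91,-1.07) = (3.6430,-0.8876)
Shoelace sum Σ(x_i·y_{i+1} − x_{i+1}·y_i):
  i=1: -0.5985·-6.2598 − -0.6822·4.5297 = +6.8367 (running +6.8367)
  i=2: -0.6822·-0.8876 − 3.6430·-6.2598 = +23.4104 (running +30.2472)
  i=3: 3.6430·4.5297 − -0.5985·-0.8876 = +15.9707 (running +46.2179)
Area = |Σ|/2 = |46.2179|/2 = 23.1089

Area at t=0.812: 23.1089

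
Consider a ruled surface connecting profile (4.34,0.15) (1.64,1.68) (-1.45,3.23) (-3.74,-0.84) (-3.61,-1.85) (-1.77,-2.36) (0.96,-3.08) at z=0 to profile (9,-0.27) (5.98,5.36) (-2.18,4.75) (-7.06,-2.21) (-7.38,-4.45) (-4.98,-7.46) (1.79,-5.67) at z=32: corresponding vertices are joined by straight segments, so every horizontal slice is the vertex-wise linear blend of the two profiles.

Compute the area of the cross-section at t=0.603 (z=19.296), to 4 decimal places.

Cross-section at t=0.603: each vertex is (1-t)·p0[i] + t·p1[i].
  v1: (1-0.603)·(4.34,0.15) + 0.603·(9,-0.27) = (7.1500,-0.1033)
  v2: (1-0.603)·(1.64,1.68) + 0.603·(5.98,5.36) = (4.2570,3.8990)
  v3: (1-0.603)·(-1.45,3.23) + 0.603·(-2.18,4.75) = (-1.8902,4.1466)
  v4: (1-0.603)·(-3.74,-0.84) + 0.603·(-7.06,-2.21) = (-5.7420,-1.6661)
  v5: (1-0.603)·(-3.61,-1.85) + 0.603·(-7.38,-4.45) = (-5.8833,-3.4178)
  v6: (1-0.603)·(-1.77,-2.36) + 0.603·(-4.98,-7.46) = (-3.7056,-5.4353)
  v7: (1-0.603)·(0.96,-3.08) + 0.603·(1.79,-5.67) = (1.4605,-4.6418)
Shoelace sum Σ(x_i·y_{i+1} − x_{i+1}·y_i):
  i=1: 7.1500·3.8990 − 4.2570·-0.1033 = +28.3176 (running +28.3176)
  i=2: 4.2570·4.1466 − -1.8902·3.8990 = +25.0219 (running +53.3396)
  i=3: -1.8902·-1.6661 − -5.7420·4.1466 = +26.9586 (running +80.2982)
  i=4: -5.7420·-3.4178 − -5.8833·-1.6661 = +9.8226 (running +90.1208)
  i=5: -5.8833·-5.4353 − -3.7056·-3.4178 = +19.3125 (running +109.4333)
  i=6: -3.7056·-4.6418 − 1.4605·-5.4353 = +25.1389 (running +134.5722)
  i=7: 1.4605·-0.1033 − 7.1500·-4.6418 = +33.0378 (running +167.6099)
Area = |Σ|/2 = |167.6099|/2 = 83.8050

Area at t=0.603: 83.8050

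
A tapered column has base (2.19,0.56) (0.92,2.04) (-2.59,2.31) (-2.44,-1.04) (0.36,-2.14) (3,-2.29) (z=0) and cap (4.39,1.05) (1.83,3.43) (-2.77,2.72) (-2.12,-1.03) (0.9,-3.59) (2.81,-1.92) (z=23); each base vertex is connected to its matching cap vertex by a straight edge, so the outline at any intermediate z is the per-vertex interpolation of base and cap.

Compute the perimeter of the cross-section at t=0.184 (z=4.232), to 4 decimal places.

Cross-section at t=0.184: each vertex is (1-t)·p0[i] + t·p1[i].
  v1: (1-0.184)·(2.19,0.56) + 0.184·(4.39,1.05) = (2.5948,0.6502)
  v2: (1-0.184)·(0.92,2.04) + 0.184·(1.83,3.43) = (1.0874,2.2958)
  v3: (1-0.184)·(-2.59,2.31) + 0.184·(-2.77,2.72) = (-2.6231,2.3854)
  v4: (1-0.184)·(-2.44,-1.04) + 0.184·(-2.12,-1.03) = (-2.3811,-1.0382)
  v5: (1-0.184)·(0.36,-2.14) + 0.184·(0.9,-3.59) = (0.4594,-2.4068)
  v6: (1-0.184)·(3,-2.29) + 0.184·(2.81,-1.92) = (2.9650,-2.2219)
Perimeter = Σ |v_{i+1} − v_i|:
  edge 1→2: √(-1.5074² + 1.6456²) = 2.2316 (running 2.2316)
  edge 2→3: √(-3.7106² + 0.0897²) = 3.7116 (running 5.9433)
  edge 3→4: √(0.2420² + -3.4236²) = 3.4321 (running 9.3754)
  edge 4→5: √(2.8405² + -1.3686²) = 3.1530 (running 12.5284)
  edge 5→6: √(2.5057² + 0.1849²) = 2.5125 (running 15.0409)
  edge 6→1: √(-0.3702² + 2.8721²) = 2.8958 (running 17.9368)
Perimeter = 17.9368

Perimeter at t=0.184: 17.9368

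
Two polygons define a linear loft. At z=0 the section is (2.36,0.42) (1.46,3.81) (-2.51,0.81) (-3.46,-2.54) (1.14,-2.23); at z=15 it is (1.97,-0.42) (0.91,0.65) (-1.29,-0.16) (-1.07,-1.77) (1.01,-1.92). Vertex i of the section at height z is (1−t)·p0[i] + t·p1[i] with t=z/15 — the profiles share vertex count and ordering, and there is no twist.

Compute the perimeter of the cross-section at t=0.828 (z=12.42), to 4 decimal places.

Cross-section at t=0.828: each vertex is (1-t)·p0[i] + t·p1[i].
  v1: (1-0.828)·(2.36,0.42) + 0.828·(1.97,-0.42) = (2.0371,-0.2755)
  v2: (1-0.828)·(1.46,3.81) + 0.828·(0.91,0.65) = (1.0046,1.1935)
  v3: (1-0.828)·(-2.51,0.81) + 0.828·(-1.29,-0.16) = (-1.4998,0.0068)
  v4: (1-0.828)·(-3.46,-2.54) + 0.828·(-1.07,-1.77) = (-1.4811,-1.9024)
  v5: (1-0.828)·(1.14,-2.23) + 0.828·(1.01,-1.92) = (1.0324,-1.9733)
Perimeter = Σ |v_{i+1} − v_i|:
  edge 1→2: √(-1.0325² + 1.4690²) = 1.7956 (running 1.7956)
  edge 2→3: √(-2.5044² + -1.1867²) = 2.7714 (running 4.5669)
  edge 3→4: √(0.0188² + -1.9093²) = 1.9094 (running 6.4763)
  edge 4→5: √(2.5134² + -0.0709²) = 2.5144 (running 8.9907)
  edge 5→1: √(1.0047² + 1.6978²) = 1.9728 (running 10.9636)
Perimeter = 10.9636

Perimeter at t=0.828: 10.9636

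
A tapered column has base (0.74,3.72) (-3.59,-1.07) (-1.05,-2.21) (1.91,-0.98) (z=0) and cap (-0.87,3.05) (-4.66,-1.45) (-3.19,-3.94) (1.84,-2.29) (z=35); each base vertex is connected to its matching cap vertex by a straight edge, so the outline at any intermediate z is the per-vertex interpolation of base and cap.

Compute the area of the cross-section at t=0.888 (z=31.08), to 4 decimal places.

Area at t=0.888: 22.7786

Cross-section at t=0.888: each vertex is (1-t)·p0[i] + t·p1[i].
  v1: (1-0.888)·(0.74,3.72) + 0.888·(-0.87,3.05) = (-0.6897,3.1250)
  v2: (1-0.888)·(-3.59,-1.07) + 0.888·(-4.66,-1.45) = (-4.5402,-1.4074)
  v3: (1-0.888)·(-1.05,-2.21) + 0.888·(-3.19,-3.94) = (-2.9503,-3.7462)
  v4: (1-0.888)·(1.91,-0.98) + 0.888·(1.84,-2.29) = (1.8478,-2.1433)
Shoelace sum Σ(x_i·y_{i+1} − x_{i+1}·y_i):
  i=1: -0.6897·-1.4074 − -4.5402·3.1250 = +15.1589 (running +15.1589)
  i=2: -4.5402·-3.7462 − -2.9503·-1.4074 = +12.8561 (running +28.0150)
  i=3: -2.9503·-2.1433 − 1.8478·-3.7462 = +13.2458 (running +41.2608)
  i=4: 1.8478·3.1250 − -0.6897·-2.1433 = +4.2964 (running +45.5572)
Area = |Σ|/2 = |45.5572|/2 = 22.7786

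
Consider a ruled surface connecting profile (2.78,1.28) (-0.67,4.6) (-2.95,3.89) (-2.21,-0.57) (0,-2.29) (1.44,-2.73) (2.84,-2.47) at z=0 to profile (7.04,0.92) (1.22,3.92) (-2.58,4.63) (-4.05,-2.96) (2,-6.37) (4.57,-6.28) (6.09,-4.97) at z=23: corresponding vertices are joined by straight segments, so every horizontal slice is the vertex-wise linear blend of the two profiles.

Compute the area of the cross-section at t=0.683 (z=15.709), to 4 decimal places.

Cross-section at t=0.683: each vertex is (1-t)·p0[i] + t·p1[i].
  v1: (1-0.683)·(2.78,1.28) + 0.683·(7.04,0.92) = (5.6896,1.0341)
  v2: (1-0.683)·(-0.67,4.6) + 0.683·(1.22,3.92) = (0.6209,4.1356)
  v3: (1-0.683)·(-2.95,3.89) + 0.683·(-2.58,4.63) = (-2.6973,4.3954)
  v4: (1-0.683)·(-2.21,-0.57) + 0.683·(-4.05,-2.96) = (-3.4667,-2.2024)
  v5: (1-0.683)·(0,-2.29) + 0.683·(2,-6.37) = (1.3660,-5.0766)
  v6: (1-0.683)·(1.44,-2.73) + 0.683·(4.57,-6.28) = (3.5778,-5.1547)
  v7: (1-0.683)·(2.84,-2.47) + 0.683·(6.09,-4.97) = (5.0597,-4.1775)
Shoelace sum Σ(x_i·y_{i+1} − x_{i+1}·y_i):
  i=1: 5.6896·4.1356 − 0.6209·1.0341 = +22.8875 (running +22.8875)
  i=2: 0.6209·4.3954 − -2.6973·4.1356 = +13.8838 (running +36.7713)
  i=3: -2.6973·-2.2024 − -3.4667·4.3954 = +21.1781 (running +57.9495)
  i=4: -3.4667·-5.0766 − 1.3660·-2.2024 = +20.6077 (running +78.5572)
  i=5: 1.3660·-5.1547 − 3.5778·-5.0766 = +11.1219 (running +89.6791)
  i=6: 3.5778·-4.1775 − 5.0597·-5.1547 = +11.1350 (running +100.8141)
  i=7: 5.0597·1.0341 − 5.6896·-4.1775 = +29.0006 (running +129.8147)
Area = |Σ|/2 = |129.8147|/2 = 64.9074

Area at t=0.683: 64.9074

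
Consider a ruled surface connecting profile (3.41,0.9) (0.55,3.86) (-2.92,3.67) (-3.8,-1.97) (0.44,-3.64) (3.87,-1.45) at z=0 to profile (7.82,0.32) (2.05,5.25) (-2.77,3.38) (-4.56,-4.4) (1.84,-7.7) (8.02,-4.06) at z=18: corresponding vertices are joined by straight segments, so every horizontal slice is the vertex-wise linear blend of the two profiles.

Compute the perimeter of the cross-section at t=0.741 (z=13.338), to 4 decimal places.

Perimeter at t=0.741: 35.5143

Cross-section at t=0.741: each vertex is (1-t)·p0[i] + t·p1[i].
  v1: (1-0.741)·(3.41,0.9) + 0.741·(7.82,0.32) = (6.6778,0.4702)
  v2: (1-0.741)·(0.55,3.86) + 0.741·(2.05,5.25) = (1.6615,4.8900)
  v3: (1-0.741)·(-2.92,3.67) + 0.741·(-2.77,3.38) = (-2.8088,3.4551)
  v4: (1-0.741)·(-3.8,-1.97) + 0.741·(-4.56,-4.4) = (-4.3632,-3.7706)
  v5: (1-0.741)·(0.44,-3.64) + 0.741·(1.84,-7.7) = (1.4774,-6.6485)
  v6: (1-0.741)·(3.87,-1.45) + 0.741·(8.02,-4.06) = (6.9451,-3.3840)
Perimeter = Σ |v_{i+1} − v_i|:
  edge 1→2: √(-5.0163² + 4.4198²) = 6.6856 (running 6.6856)
  edge 2→3: √(-4.4703² + -1.4349²) = 4.6950 (running 11.3806)
  edge 3→4: √(-1.5543² + -7.2257²) = 7.3910 (running 18.7716)
  edge 4→5: √(5.8406² + -2.8778²) = 6.5111 (running 25.2827)
  edge 5→6: √(5.4677² + 3.2645²) = 6.3681 (running 31.6508)
  edge 6→1: √(-0.2673² + 3.8542²) = 3.8635 (running 35.5143)
Perimeter = 35.5143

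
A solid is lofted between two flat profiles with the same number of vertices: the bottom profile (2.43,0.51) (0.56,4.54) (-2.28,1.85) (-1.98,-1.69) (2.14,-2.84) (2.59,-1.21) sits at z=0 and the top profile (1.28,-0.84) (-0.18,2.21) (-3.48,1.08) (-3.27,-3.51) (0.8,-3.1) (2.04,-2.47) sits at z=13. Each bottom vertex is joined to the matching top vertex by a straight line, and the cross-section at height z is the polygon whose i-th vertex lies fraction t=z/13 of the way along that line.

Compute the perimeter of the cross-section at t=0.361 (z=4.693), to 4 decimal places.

Cross-section at t=0.361: each vertex is (1-t)·p0[i] + t·p1[i].
  v1: (1-0.361)·(2.43,0.51) + 0.361·(1.28,-0.84) = (2.0149,0.0227)
  v2: (1-0.361)·(0.56,4.54) + 0.361·(-0.18,2.21) = (0.2929,3.6989)
  v3: (1-0.361)·(-2.28,1.85) + 0.361·(-3.48,1.08) = (-2.7132,1.5720)
  v4: (1-0.361)·(-1.98,-1.69) + 0.361·(-3.27,-3.51) = (-2.4457,-2.3470)
  v5: (1-0.361)·(2.14,-2.84) + 0.361·(0.8,-3.1) = (1.6563,-2.9339)
  v6: (1-0.361)·(2.59,-1.21) + 0.361·(2.04,-2.47) = (2.3914,-1.6649)
Perimeter = Σ |v_{i+1} − v_i|:
  edge 1→2: √(-1.7220² + 3.6762²) = 4.0595 (running 4.0595)
  edge 2→3: √(-3.0061² + -2.1268²) = 3.6824 (running 7.7419)
  edge 3→4: √(0.2675² + -3.9190²) = 3.9282 (running 11.6701)
  edge 4→5: √(4.1020² + -0.5868²) = 4.1437 (running 15.8138)
  edge 5→6: √(0.7352² + 1.2690²) = 1.4666 (running 17.2804)
  edge 6→1: √(-0.3766² + 1.6875²) = 1.7290 (running 19.0094)
Perimeter = 19.0094

Perimeter at t=0.361: 19.0094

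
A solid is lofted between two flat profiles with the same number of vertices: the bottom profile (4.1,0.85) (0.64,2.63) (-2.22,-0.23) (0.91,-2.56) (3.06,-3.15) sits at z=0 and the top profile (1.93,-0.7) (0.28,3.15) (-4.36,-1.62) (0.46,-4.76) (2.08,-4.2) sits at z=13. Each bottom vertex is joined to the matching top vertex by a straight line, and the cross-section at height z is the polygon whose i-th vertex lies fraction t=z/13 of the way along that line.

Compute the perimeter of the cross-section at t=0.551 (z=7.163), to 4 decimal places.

Perimeter at t=0.551: 19.8251

Cross-section at t=0.551: each vertex is (1-t)·p0[i] + t·p1[i].
  v1: (1-0.551)·(4.1,0.85) + 0.551·(1.93,-0.7) = (2.9043,-0.0041)
  v2: (1-0.551)·(0.64,2.63) + 0.551·(0.28,3.15) = (0.4416,2.9165)
  v3: (1-0.551)·(-2.22,-0.23) + 0.551·(-4.36,-1.62) = (-3.3991,-0.9959)
  v4: (1-0.551)·(0.91,-2.56) + 0.551·(0.46,-4.76) = (0.6621,-3.7722)
  v5: (1-0.551)·(3.06,-3.15) + 0.551·(2.08,-4.2) = (2.5200,-3.7286)
Perimeter = Σ |v_{i+1} − v_i|:
  edge 1→2: √(-2.4627² + 2.9206²) = 3.8203 (running 3.8203)
  edge 2→3: √(-3.8408² + -3.9124²) = 5.4826 (running 9.3029)
  edge 3→4: √(4.0612² + -2.7763²) = 4.9195 (running 14.2223)
  edge 4→5: √(1.8580² + 0.0436²) = 1.8585 (running 16.0808)
  edge 5→1: √(0.3843² + 3.7245²) = 3.7443 (running 19.8251)
Perimeter = 19.8251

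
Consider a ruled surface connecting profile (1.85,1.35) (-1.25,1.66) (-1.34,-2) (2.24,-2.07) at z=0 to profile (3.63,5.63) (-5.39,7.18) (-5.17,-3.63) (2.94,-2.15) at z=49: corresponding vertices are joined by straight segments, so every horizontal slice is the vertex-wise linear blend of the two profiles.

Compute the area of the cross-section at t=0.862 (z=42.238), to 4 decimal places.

Cross-section at t=0.862: each vertex is (1-t)·p0[i] + t·p1[i].
  v1: (1-0.862)·(1.85,1.35) + 0.862·(3.63,5.63) = (3.3844,5.0394)
  v2: (1-0.862)·(-1.25,1.66) + 0.862·(-5.39,7.18) = (-4.8187,6.4182)
  v3: (1-0.862)·(-1.34,-2) + 0.862·(-5.17,-3.63) = (-4.6415,-3.4051)
  v4: (1-0.862)·(2.24,-2.07) + 0.862·(2.94,-2.15) = (2.8434,-2.1390)
Shoelace sum Σ(x_i·y_{i+1} − x_{i+1}·y_i):
  i=1: 3.3844·6.4182 − -4.8187·5.0394 = +46.0047 (running +46.0047)
  i=2: -4.8187·-3.4051 − -4.6415·6.4182 = +46.1979 (running +92.2026)
  i=3: -4.6415·-2.1390 − 2.8434·-3.4051 = +19.6098 (running +111.8124)
  i=4: 2.8434·5.0394 − 3.3844·-2.1390 = +21.5679 (running +133.3804)
Area = |Σ|/2 = |133.3804|/2 = 66.6902

Area at t=0.862: 66.6902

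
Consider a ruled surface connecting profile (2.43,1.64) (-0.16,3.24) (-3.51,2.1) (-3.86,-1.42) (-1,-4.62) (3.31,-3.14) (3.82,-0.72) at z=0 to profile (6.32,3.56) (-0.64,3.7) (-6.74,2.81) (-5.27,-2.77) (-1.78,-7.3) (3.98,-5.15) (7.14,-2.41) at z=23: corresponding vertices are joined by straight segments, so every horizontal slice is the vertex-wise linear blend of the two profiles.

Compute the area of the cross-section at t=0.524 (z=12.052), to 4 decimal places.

Cross-section at t=0.524: each vertex is (1-t)·p0[i] + t·p1[i].
  v1: (1-0.524)·(2.43,1.64) + 0.524·(6.32,3.56) = (4.4684,2.6461)
  v2: (1-0.524)·(-0.16,3.24) + 0.524·(-0.64,3.7) = (-0.4115,3.4810)
  v3: (1-0.524)·(-3.51,2.1) + 0.524·(-6.74,2.81) = (-5.2025,2.4720)
  v4: (1-0.524)·(-3.86,-1.42) + 0.524·(-5.27,-2.77) = (-4.5988,-2.1274)
  v5: (1-0.524)·(-1,-4.62) + 0.524·(-1.78,-7.3) = (-1.4087,-6.0243)
  v6: (1-0.524)·(3.31,-3.14) + 0.524·(3.98,-5.15) = (3.6611,-4.1932)
  v7: (1-0.524)·(3.82,-0.72) + 0.524·(7.14,-2.41) = (5.5597,-1.6056)
Shoelace sum Σ(x_i·y_{i+1} − x_{i+1}·y_i):
  i=1: 4.4684·3.4810 − -0.4115·2.6461 = +16.6435 (running +16.6435)
  i=2: -0.4115·2.4720 − -5.2025·3.4810 = +17.0929 (running +33.7363)
  i=3: -5.2025·-2.1274 − -4.5988·2.4720 = +22.4364 (running +56.1727)
  i=4: -4.5988·-6.0243 − -1.4087·-2.1274 = +24.7080 (running +80.8807)
  i=5: -1.4087·-4.1932 − 3.6611·-6.0243 = +27.9626 (running +108.8433)
  i=6: 3.6611·-1.6056 − 5.5597·-4.1932 = +17.4350 (running +126.2783)
  i=7: 5.5597·2.6461 − 4.4684·-1.6056 = +21.8856 (running +148.1639)
Area = |Σ|/2 = |148.1639|/2 = 74.0819

Area at t=0.524: 74.0819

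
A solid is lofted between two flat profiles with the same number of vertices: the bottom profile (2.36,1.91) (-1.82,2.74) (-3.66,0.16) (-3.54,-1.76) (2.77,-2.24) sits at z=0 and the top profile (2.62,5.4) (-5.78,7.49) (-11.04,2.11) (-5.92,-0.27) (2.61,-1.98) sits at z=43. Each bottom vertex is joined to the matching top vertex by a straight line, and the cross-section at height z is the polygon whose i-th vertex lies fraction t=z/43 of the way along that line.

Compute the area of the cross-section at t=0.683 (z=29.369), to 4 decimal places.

Area at t=0.683: 61.6902

Cross-section at t=0.683: each vertex is (1-t)·p0[i] + t·p1[i].
  v1: (1-0.683)·(2.36,1.91) + 0.683·(2.62,5.4) = (2.5376,4.2937)
  v2: (1-0.683)·(-1.82,2.74) + 0.683·(-5.78,7.49) = (-4.5247,5.9843)
  v3: (1-0.683)·(-3.66,0.16) + 0.683·(-11.04,2.11) = (-8.7005,1.4919)
  v4: (1-0.683)·(-3.54,-1.76) + 0.683·(-5.92,-0.27) = (-5.1655,-0.7423)
  v5: (1-0.683)·(2.77,-2.24) + 0.683·(2.61,-1.98) = (2.6607,-2.0624)
Shoelace sum Σ(x_i·y_{i+1} − x_{i+1}·y_i):
  i=1: 2.5376·5.9843 − -4.5247·4.2937 = +34.6130 (running +34.6130)
  i=2: -4.5247·1.4919 − -8.7005·5.9843 = +45.3161 (running +79.9291)
  i=3: -8.7005·-0.7423 − -5.1655·1.4919 = +14.1649 (running +94.0939)
  i=4: -5.1655·-2.0624 − 2.6607·-0.7423 = +12.6286 (running +106.7226)
  i=5: 2.6607·4.2937 − 2.5376·-2.0624 = +16.6578 (running +123.3804)
Area = |Σ|/2 = |123.3804|/2 = 61.6902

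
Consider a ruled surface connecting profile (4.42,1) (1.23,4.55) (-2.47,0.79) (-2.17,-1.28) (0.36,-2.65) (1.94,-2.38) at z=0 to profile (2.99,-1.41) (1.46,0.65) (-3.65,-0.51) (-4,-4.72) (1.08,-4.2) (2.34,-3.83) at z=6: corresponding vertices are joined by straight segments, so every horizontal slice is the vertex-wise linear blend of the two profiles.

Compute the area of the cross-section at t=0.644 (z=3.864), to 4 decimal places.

Area at t=0.644: 28.1544

Cross-section at t=0.644: each vertex is (1-t)·p0[i] + t·p1[i].
  v1: (1-0.644)·(4.42,1) + 0.644·(2.99,-1.41) = (3.4991,-0.5520)
  v2: (1-0.644)·(1.23,4.55) + 0.644·(1.46,0.65) = (1.3781,2.0384)
  v3: (1-0.644)·(-2.47,0.79) + 0.644·(-3.65,-0.51) = (-3.2299,-0.0472)
  v4: (1-0.644)·(-2.17,-1.28) + 0.644·(-4,-4.72) = (-3.3485,-3.4954)
  v5: (1-0.644)·(0.36,-2.65) + 0.644·(1.08,-4.2) = (0.8237,-3.6482)
  v6: (1-0.644)·(1.94,-2.38) + 0.644·(2.34,-3.83) = (2.1976,-3.3138)
Shoelace sum Σ(x_i·y_{i+1} − x_{i+1}·y_i):
  i=1: 3.4991·2.0384 − 1.3781·-0.5520 = +7.8933 (running +7.8933)
  i=2: 1.3781·-0.0472 − -3.2299·2.0384 = +6.5188 (running +14.4121)
  i=3: -3.2299·-3.4954 − -3.3485·-0.0472 = +11.1317 (running +25.5438)
  i=4: -3.3485·-3.6482 − 0.8237·-3.4954 = +15.0951 (running +40.6389)
  i=5: 0.8237·-3.3138 − 2.1976·-3.6482 = +5.2878 (running +45.9267)
  i=6: 2.1976·-0.5520 − 3.4991·-3.3138 = +10.3821 (running +56.3088)
Area = |Σ|/2 = |56.3088|/2 = 28.1544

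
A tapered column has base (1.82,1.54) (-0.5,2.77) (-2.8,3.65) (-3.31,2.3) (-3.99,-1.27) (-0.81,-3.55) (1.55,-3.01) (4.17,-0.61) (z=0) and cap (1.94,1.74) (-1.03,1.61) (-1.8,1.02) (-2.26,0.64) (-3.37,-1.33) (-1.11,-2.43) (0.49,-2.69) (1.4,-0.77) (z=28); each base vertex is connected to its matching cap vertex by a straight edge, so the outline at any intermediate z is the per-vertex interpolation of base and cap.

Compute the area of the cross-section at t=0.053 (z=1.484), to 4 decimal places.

Area at t=0.053: 34.2652

Cross-section at t=0.053: each vertex is (1-t)·p0[i] + t·p1[i].
  v1: (1-0.053)·(1.82,1.54) + 0.053·(1.94,1.74) = (1.8264,1.5506)
  v2: (1-0.053)·(-0.5,2.77) + 0.053·(-1.03,1.61) = (-0.5281,2.7085)
  v3: (1-0.053)·(-2.8,3.65) + 0.053·(-1.8,1.02) = (-2.7470,3.5106)
  v4: (1-0.053)·(-3.31,2.3) + 0.053·(-2.26,0.64) = (-3.2544,2.2120)
  v5: (1-0.053)·(-3.99,-1.27) + 0.053·(-3.37,-1.33) = (-3.9571,-1.2732)
  v6: (1-0.053)·(-0.81,-3.55) + 0.053·(-1.11,-2.43) = (-0.8259,-3.4906)
  v7: (1-0.053)·(1.55,-3.01) + 0.053·(0.49,-2.69) = (1.4938,-2.9930)
  v8: (1-0.053)·(4.17,-0.61) + 0.053·(1.4,-0.77) = (4.0232,-0.6185)
Shoelace sum Σ(x_i·y_{i+1} − x_{i+1}·y_i):
  i=1: 1.8264·2.7085 − -0.5281·1.5506 = +5.7656 (running +5.7656)
  i=2: -0.5281·3.5106 − -2.7470·2.7085 = +5.5864 (running +11.3520)
  i=3: -2.7470·2.2120 − -3.2544·3.5106 = +5.3483 (running +16.7003)
  i=4: -3.2544·-1.2732 − -3.9571·2.2120 = +12.8966 (running +29.5970)
  i=5: -3.9571·-3.4906 − -0.8259·-1.2732 = +12.7614 (running +42.3584)
  i=6: -0.8259·-2.9930 − 1.4938·-3.4906 = +7.6863 (running +50.0447)
  i=7: 1.4938·-0.6185 − 4.0232·-2.9930 = +11.1177 (running +61.1624)
  i=8: 4.0232·1.5506 − 1.8264·-0.6185 = +7.3679 (running +68.5303)
Area = |Σ|/2 = |68.5303|/2 = 34.2652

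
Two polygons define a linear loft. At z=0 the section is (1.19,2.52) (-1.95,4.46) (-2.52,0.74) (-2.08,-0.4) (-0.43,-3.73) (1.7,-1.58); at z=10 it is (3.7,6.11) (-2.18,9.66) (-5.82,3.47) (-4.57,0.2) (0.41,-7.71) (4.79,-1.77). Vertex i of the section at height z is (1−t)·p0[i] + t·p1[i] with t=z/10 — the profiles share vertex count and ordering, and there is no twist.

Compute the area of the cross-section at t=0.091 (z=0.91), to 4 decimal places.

Area at t=0.091: 26.8607

Cross-section at t=0.091: each vertex is (1-t)·p0[i] + t·p1[i].
  v1: (1-0.091)·(1.19,2.52) + 0.091·(3.7,6.11) = (1.4184,2.8467)
  v2: (1-0.091)·(-1.95,4.46) + 0.091·(-2.18,9.66) = (-1.9709,4.9332)
  v3: (1-0.091)·(-2.52,0.74) + 0.091·(-5.82,3.47) = (-2.8203,0.9884)
  v4: (1-0.091)·(-2.08,-0.4) + 0.091·(-4.57,0.2) = (-2.3066,-0.3454)
  v5: (1-0.091)·(-0.43,-3.73) + 0.091·(0.41,-7.71) = (-0.3536,-4.0922)
  v6: (1-0.091)·(1.7,-1.58) + 0.091·(4.79,-1.77) = (1.9812,-1.5973)
Shoelace sum Σ(x_i·y_{i+1} − x_{i+1}·y_i):
  i=1: 1.4184·4.9332 − -1.9709·2.8467 = +12.6079 (running +12.6079)
  i=2: -1.9709·0.9884 − -2.8203·4.9332 = +11.9650 (running +24.5729)
  i=3: -2.8203·-0.3454 − -2.3066·0.9884 = +3.2540 (running +27.8269)
  i=4: -2.3066·-4.0922 − -0.3536·-0.3454 = +9.3169 (running +37.1438)
  i=5: -0.3536·-1.5973 − 1.9812·-4.0922 = +8.6721 (running +45.8159)
  i=6: 1.9812·2.8467 − 1.4184·-1.5973 = +7.9054 (running +53.7214)
Area = |Σ|/2 = |53.7214|/2 = 26.8607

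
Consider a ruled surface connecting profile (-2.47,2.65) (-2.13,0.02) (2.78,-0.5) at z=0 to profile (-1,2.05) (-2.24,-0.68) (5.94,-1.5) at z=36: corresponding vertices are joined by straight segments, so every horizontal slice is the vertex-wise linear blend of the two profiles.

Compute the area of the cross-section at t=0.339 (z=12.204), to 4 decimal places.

Cross-section at t=0.339: each vertex is (1-t)·p0[i] + t·p1[i].
  v1: (1-0.339)·(-2.47,2.65) + 0.339·(-1,2.05) = (-1.9717,2.4466)
  v2: (1-0.339)·(-2.13,0.02) + 0.339·(-2.24,-0.68) = (-2.1673,-0.2173)
  v3: (1-0.339)·(2.78,-0.5) + 0.339·(5.94,-1.5) = (3.8512,-0.8390)
Shoelace sum Σ(x_i·y_{i+1} − x_{i+1}·y_i):
  i=1: -1.9717·-0.2173 − -2.1673·2.4466 = +5.7309 (running +5.7309)
  i=2: -2.1673·-0.8390 − 3.8512·-0.2173 = +2.6552 (running +8.3862)
  i=3: 3.8512·2.4466 − -1.9717·-0.8390 = +7.7682 (running +16.1544)
Area = |Σ|/2 = |16.1544|/2 = 8.0772

Area at t=0.339: 8.0772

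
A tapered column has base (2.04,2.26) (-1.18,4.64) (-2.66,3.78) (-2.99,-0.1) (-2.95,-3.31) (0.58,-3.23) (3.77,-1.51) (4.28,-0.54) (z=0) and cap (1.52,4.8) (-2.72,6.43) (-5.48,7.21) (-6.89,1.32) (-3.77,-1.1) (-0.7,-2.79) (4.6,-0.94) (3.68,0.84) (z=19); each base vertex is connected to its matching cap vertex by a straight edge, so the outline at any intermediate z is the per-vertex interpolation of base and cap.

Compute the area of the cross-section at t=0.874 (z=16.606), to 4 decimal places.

Area at t=0.874: 65.9722

Cross-section at t=0.874: each vertex is (1-t)·p0[i] + t·p1[i].
  v1: (1-0.874)·(2.04,2.26) + 0.874·(1.52,4.8) = (1.5855,4.4800)
  v2: (1-0.874)·(-1.18,4.64) + 0.874·(-2.72,6.43) = (-2.5260,6.2045)
  v3: (1-0.874)·(-2.66,3.78) + 0.874·(-5.48,7.21) = (-5.1247,6.7778)
  v4: (1-0.874)·(-2.99,-0.1) + 0.874·(-6.89,1.32) = (-6.3986,1.1411)
  v5: (1-0.874)·(-2.95,-3.31) + 0.874·(-3.77,-1.1) = (-3.6667,-1.3785)
  v6: (1-0.874)·(0.58,-3.23) + 0.874·(-0.7,-2.79) = (-0.5387,-2.8454)
  v7: (1-0.874)·(3.77,-1.51) + 0.874·(4.6,-0.94) = (4.4954,-1.0118)
  v8: (1-0.874)·(4.28,-0.54) + 0.874·(3.68,0.84) = (3.7556,0.6661)
Shoelace sum Σ(x_i·y_{i+1} − x_{i+1}·y_i):
  i=1: 1.5855·6.2045 − -2.5260·4.4800 = +21.1535 (running +21.1535)
  i=2: -2.5260·6.7778 − -5.1247·6.2045 = +14.6754 (running +35.8289)
  i=3: -5.1247·1.1411 − -6.3986·6.7778 = +37.5209 (running +73.3498)
  i=4: -6.3986·-1.3785 − -3.6667·1.1411 = +13.0042 (running +86.3539)
  i=5: -3.6667·-2.8454 − -0.5387·-1.3785 = +9.6907 (running +96.0447)
  i=6: -0.5387·-1.0118 − 4.4954·-2.8454 = +13.3365 (running +109.3812)
  i=7: 4.4954·0.6661 − 3.7556·-1.0118 = +6.7945 (running +116.1757)
  i=8: 3.7556·4.4800 − 1.5855·0.6661 = +15.7688 (running +131.9445)
Area = |Σ|/2 = |131.9445|/2 = 65.9722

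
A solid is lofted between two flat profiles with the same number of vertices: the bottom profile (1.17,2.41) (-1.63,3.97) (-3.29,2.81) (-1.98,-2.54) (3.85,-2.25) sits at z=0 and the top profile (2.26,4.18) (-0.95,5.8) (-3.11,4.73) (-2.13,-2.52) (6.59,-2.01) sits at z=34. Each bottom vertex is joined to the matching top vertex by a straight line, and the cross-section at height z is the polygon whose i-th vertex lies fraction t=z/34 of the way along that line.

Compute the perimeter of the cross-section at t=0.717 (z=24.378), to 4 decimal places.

Cross-section at t=0.717: each vertex is (1-t)·p0[i] + t·p1[i].
  v1: (1-0.717)·(1.17,2.41) + 0.717·(2.26,4.18) = (1.9515,3.6791)
  v2: (1-0.717)·(-1.63,3.97) + 0.717·(-0.95,5.8) = (-1.1424,5.2821)
  v3: (1-0.717)·(-3.29,2.81) + 0.717·(-3.11,4.73) = (-3.1609,4.1866)
  v4: (1-0.717)·(-1.98,-2.54) + 0.717·(-2.13,-2.52) = (-2.0876,-2.5257)
  v5: (1-0.717)·(3.85,-2.25) + 0.717·(6.59,-2.01) = (5.8146,-2.0779)
Perimeter = Σ |v_{i+1} − v_i|:
  edge 1→2: √(-3.0940² + 1.6030²) = 3.4846 (running 3.4846)
  edge 2→3: √(-2.0185² + -1.0955²) = 2.2966 (running 5.7812)
  edge 3→4: √(1.0734² + -6.7123²) = 6.7976 (running 12.5788)
  edge 4→5: √(7.9021² + 0.4477²) = 7.9148 (running 20.4936)
  edge 5→1: √(-3.8630² + 5.7570²) = 6.9330 (running 27.4266)
Perimeter = 27.4266

Perimeter at t=0.717: 27.4266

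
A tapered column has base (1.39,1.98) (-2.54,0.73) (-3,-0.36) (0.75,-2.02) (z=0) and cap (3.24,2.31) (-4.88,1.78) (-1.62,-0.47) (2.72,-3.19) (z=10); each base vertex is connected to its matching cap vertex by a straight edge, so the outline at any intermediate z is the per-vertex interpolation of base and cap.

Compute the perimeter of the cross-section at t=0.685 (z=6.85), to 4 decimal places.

Perimeter at t=0.685: 19.5040

Cross-section at t=0.685: each vertex is (1-t)·p0[i] + t·p1[i].
  v1: (1-0.685)·(1.39,1.98) + 0.685·(3.24,2.31) = (2.6573,2.2061)
  v2: (1-0.685)·(-2.54,0.73) + 0.685·(-4.88,1.78) = (-4.1429,1.4492)
  v3: (1-0.685)·(-3,-0.36) + 0.685·(-1.62,-0.47) = (-2.0547,-0.4354)
  v4: (1-0.685)·(0.75,-2.02) + 0.685·(2.72,-3.19) = (2.0995,-2.8215)
Perimeter = Σ |v_{i+1} − v_i|:
  edge 1→2: √(-6.8002² + -0.7568²) = 6.8421 (running 6.8421)
  edge 2→3: √(2.0882² + -1.8846²) = 2.8129 (running 9.6550)
  edge 3→4: √(4.1541² + -2.3861²) = 4.7907 (running 14.4457)
  edge 4→1: √(0.5578² + 5.0275²) = 5.0583 (running 19.5040)
Perimeter = 19.5040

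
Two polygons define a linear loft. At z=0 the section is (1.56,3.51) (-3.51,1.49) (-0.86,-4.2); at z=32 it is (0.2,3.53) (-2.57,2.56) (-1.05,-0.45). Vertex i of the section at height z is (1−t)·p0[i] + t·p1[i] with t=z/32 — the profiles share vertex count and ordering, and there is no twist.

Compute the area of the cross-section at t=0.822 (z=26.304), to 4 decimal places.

Area at t=0.822: 6.5389

Cross-section at t=0.822: each vertex is (1-t)·p0[i] + t·p1[i].
  v1: (1-0.822)·(1.56,3.51) + 0.822·(0.2,3.53) = (0.4421,3.5264)
  v2: (1-0.822)·(-3.51,1.49) + 0.822·(-2.57,2.56) = (-2.7373,2.3695)
  v3: (1-0.822)·(-0.86,-4.2) + 0.822·(-1.05,-0.45) = (-1.0162,-1.1175)
Shoelace sum Σ(x_i·y_{i+1} − x_{i+1}·y_i):
  i=1: 0.4421·2.3695 − -2.7373·3.5264 = +10.7005 (running +10.7005)
  i=2: -2.7373·-1.1175 − -1.0162·2.3695 = +5.4668 (running +16.1674)
  i=3: -1.0162·3.5264 − 0.4421·-1.1175 = -3.0895 (running +13.0779)
Area = |Σ|/2 = |13.0779|/2 = 6.5389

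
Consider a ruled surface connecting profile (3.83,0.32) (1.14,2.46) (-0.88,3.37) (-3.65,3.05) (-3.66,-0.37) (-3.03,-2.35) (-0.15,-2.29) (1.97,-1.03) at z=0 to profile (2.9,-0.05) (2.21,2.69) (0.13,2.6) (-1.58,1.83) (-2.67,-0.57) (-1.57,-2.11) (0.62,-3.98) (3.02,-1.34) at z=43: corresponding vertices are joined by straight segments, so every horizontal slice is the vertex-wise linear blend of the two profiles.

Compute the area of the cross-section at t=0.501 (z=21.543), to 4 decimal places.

Area at t=0.501: 27.9080

Cross-section at t=0.501: each vertex is (1-t)·p0[i] + t·p1[i].
  v1: (1-0.501)·(3.83,0.32) + 0.501·(2.9,-0.05) = (3.3641,0.1346)
  v2: (1-0.501)·(1.14,2.46) + 0.501·(2.21,2.69) = (1.6761,2.5752)
  v3: (1-0.501)·(-0.88,3.37) + 0.501·(0.13,2.6) = (-0.3740,2.9842)
  v4: (1-0.501)·(-3.65,3.05) + 0.501·(-1.58,1.83) = (-2.6129,2.4388)
  v5: (1-0.501)·(-3.66,-0.37) + 0.501·(-2.67,-0.57) = (-3.1640,-0.4702)
  v6: (1-0.501)·(-3.03,-2.35) + 0.501·(-1.57,-2.11) = (-2.2985,-2.2298)
  v7: (1-0.501)·(-0.15,-2.29) + 0.501·(0.62,-3.98) = (0.2358,-3.1367)
  v8: (1-0.501)·(1.97,-1.03) + 0.501·(3.02,-1.34) = (2.4960,-1.1853)
Shoelace sum Σ(x_i·y_{i+1} − x_{i+1}·y_i):
  i=1: 3.3641·2.5752 − 1.6761·0.1346 = +8.4376 (running +8.4376)
  i=2: 1.6761·2.9842 − -0.3740·2.5752 = +5.9649 (running +14.4025)
  i=3: -0.3740·2.4388 − -2.6129·2.9842 = +6.8855 (running +21.2880)
  i=4: -2.6129·-0.4702 − -3.1640·2.4388 = +8.9449 (running +30.2329)
  i=5: -3.1640·-2.2298 − -2.2985·-0.4702 = +5.9742 (running +36.2071)
  i=6: -2.2985·-3.1367 − 0.2358·-2.2298 = +7.7355 (running +43.9426)
  i=7: 0.2358·-1.1853 − 2.4960·-3.1367 = +7.5499 (running +51.4925)
  i=8: 2.4960·0.1346 − 3.3641·-1.1853 = +4.3235 (running +55.8160)
Area = |Σ|/2 = |55.8160|/2 = 27.9080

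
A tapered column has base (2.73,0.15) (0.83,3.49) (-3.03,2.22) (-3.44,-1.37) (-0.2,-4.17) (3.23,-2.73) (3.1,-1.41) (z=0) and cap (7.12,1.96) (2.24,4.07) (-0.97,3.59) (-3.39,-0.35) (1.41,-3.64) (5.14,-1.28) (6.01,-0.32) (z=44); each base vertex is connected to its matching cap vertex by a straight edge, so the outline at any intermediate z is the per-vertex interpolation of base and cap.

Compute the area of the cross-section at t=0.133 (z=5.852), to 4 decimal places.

Area at t=0.133: 36.8411

Cross-section at t=0.133: each vertex is (1-t)·p0[i] + t·p1[i].
  v1: (1-0.133)·(2.73,0.15) + 0.133·(7.12,1.96) = (3.3139,0.3907)
  v2: (1-0.133)·(0.83,3.49) + 0.133·(2.24,4.07) = (1.0175,3.5671)
  v3: (1-0.133)·(-3.03,2.22) + 0.133·(-0.97,3.59) = (-2.7560,2.4022)
  v4: (1-0.133)·(-3.44,-1.37) + 0.133·(-3.39,-0.35) = (-3.4333,-1.2343)
  v5: (1-0.133)·(-0.2,-4.17) + 0.133·(1.41,-3.64) = (0.0141,-4.0995)
  v6: (1-0.133)·(3.23,-2.73) + 0.133·(5.14,-1.28) = (3.4840,-2.5372)
  v7: (1-0.133)·(3.1,-1.41) + 0.133·(6.01,-0.32) = (3.4870,-1.2650)
Shoelace sum Σ(x_i·y_{i+1} − x_{i+1}·y_i):
  i=1: 3.3139·3.5671 − 1.0175·0.3907 = +11.4235 (running +11.4235)
  i=2: 1.0175·2.4022 − -2.7560·3.5671 = +12.2754 (running +23.6989)
  i=3: -2.7560·-1.2343 − -3.4333·2.4022 = +11.6495 (running +35.3484)
  i=4: -3.4333·-4.0995 − 0.0141·-1.2343 = +14.0925 (running +49.4409)
  i=5: 0.0141·-2.5372 − 3.4840·-4.0995 = +14.2470 (running +63.6878)
  i=6: 3.4840·-1.2650 − 3.4870·-2.5372 = +4.4397 (running +68.1276)
  i=7: 3.4870·0.3907 − 3.3139·-1.2650 = +5.5546 (running +73.6822)
Area = |Σ|/2 = |73.6822|/2 = 36.8411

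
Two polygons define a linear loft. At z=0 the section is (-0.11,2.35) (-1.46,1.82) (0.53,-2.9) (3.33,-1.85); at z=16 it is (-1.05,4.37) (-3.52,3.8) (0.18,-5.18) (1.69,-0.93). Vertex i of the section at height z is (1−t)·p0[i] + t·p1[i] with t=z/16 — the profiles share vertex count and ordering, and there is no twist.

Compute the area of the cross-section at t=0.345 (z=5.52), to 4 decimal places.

Cross-section at t=0.345: each vertex is (1-t)·p0[i] + t·p1[i].
  v1: (1-0.345)·(-0.11,2.35) + 0.345·(-1.05,4.37) = (-0.4343,3.0469)
  v2: (1-0.345)·(-1.46,1.82) + 0.345·(-3.52,3.8) = (-2.1707,2.5031)
  v3: (1-0.345)·(0.53,-2.9) + 0.345·(0.18,-5.18) = (0.4093,-3.6866)
  v4: (1-0.345)·(3.33,-1.85) + 0.345·(1.69,-0.93) = (2.7642,-1.5326)
Shoelace sum Σ(x_i·y_{i+1} − x_{i+1}·y_i):
  i=1: -0.4343·2.5031 − -2.1707·3.0469 = +5.5268 (running +5.5268)
  i=2: -2.1707·-3.6866 − 0.4093·2.5031 = +6.9781 (running +12.5049)
  i=3: 0.4093·-1.5326 − 2.7642·-3.6866 = +9.5633 (running +22.0682)
  i=4: 2.7642·3.0469 − -0.4343·-1.5326 = +7.7566 (running +29.8248)
Area = |Σ|/2 = |29.8248|/2 = 14.9124

Area at t=0.345: 14.9124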